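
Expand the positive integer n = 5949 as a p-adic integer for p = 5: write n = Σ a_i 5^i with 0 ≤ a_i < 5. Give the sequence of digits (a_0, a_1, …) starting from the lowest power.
(a_0, a_1, …) = (4, 4, 2, 2, 4, 1)

Repeated division by 5 gives the digits low-to-high: 5949 = 4 + 4·5^1 + 2·5^2 + 2·5^3 + 4·5^4 + 1·5^5. Digit sequence: (4, 4, 2, 2, 4, 1).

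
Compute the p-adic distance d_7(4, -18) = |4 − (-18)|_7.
d_7(4, -18) = 1

Step 1 — x − y = 4 − (-18) = 22. Step 2 — v_7(22) = 0 (factor: 22 = (7^0 · 22); the sign does not affect v_p). Step 3 — |x − y|_7 = 7^{0} = 1.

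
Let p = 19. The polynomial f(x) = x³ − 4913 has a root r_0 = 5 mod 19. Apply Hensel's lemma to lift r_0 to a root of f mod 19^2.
r_1 = 271 (mod 361)

Hensel: r_{i+1} = r_i − f(r_i)/f′(r_i) mod 19^{i+2}, where f′(x) = 3x². Iterate:
  r_0 = 5 (mod 19)
  r_1 = 271 (mod 361)
Final: r = 271 with f(r) ≡ 0 mod 19^2.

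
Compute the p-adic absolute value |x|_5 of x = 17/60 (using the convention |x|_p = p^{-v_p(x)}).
|17/60|_5 = 5

Step 1 — compute v_5(x) by factoring powers of 5 out of the numerator and denominator: v_5(17/60) = -1. Step 2 — apply |x|_p = p^{-v_p(x)} = 5^{1} = 5.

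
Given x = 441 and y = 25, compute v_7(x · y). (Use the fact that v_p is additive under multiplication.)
v_7(11025) = 2

v_p(x) = 2 (factor: 441 = 7^2 · 9); v_p(y) = 0 (factor: 25 = 7^0 · 25). Additivity: v_p(xy) = v_p(x) + v_p(y) = 2 + 0 = 2. (Direct check: xy = 11025 = 7^2 · (225).)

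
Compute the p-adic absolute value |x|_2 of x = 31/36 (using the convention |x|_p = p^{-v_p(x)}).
|31/36|_2 = 4

Step 1 — compute v_2(x) by factoring powers of 2 out of the numerator and denominator: v_2(31/36) = -2. Step 2 — apply |x|_p = p^{-v_p(x)} = 2^{2} = 4.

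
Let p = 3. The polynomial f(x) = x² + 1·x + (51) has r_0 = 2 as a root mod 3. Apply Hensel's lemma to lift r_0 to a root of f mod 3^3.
r_2 = 5 (mod 27)

Hensel: r_{i+1} = r_i − f(r_i)·(f′(r_i))^{-1} mod 3^{i+2}, f′(x) = 2x + 1. Iterate:
  r_0 = 2 (mod 3)
  r_1 = 5 (mod 9)
  r_2 = 5 (mod 27)
Final: r = 5 satisfies f(r) ≡ 0 mod 3^3.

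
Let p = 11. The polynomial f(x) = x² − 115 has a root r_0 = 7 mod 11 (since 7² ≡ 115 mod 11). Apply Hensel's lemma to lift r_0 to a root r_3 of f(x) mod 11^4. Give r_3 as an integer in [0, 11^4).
r_3 = 9104 (mod 14641)

Hensel's recurrence: r_{i+1} = r_i − f(r_i)·(f′(r_i))^{-1} mod 11^{i+2}, with f′(x) = 2x. Iterate:
  r_0 = 7 (mod 11)
  r_1 = 29 (mod 121)
  r_2 = 1118 (mod 1331)
  r_3 = 9104 (mod 14641)
Final: r_3 = 9104, and one checks f(r_3) ≡ 0 mod 11^4.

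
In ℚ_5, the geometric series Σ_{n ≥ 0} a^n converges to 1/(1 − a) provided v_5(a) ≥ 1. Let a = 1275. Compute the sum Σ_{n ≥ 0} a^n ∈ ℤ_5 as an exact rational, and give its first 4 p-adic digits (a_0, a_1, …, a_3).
Σ a^n = 1/(1 − a) = -1/1274;  first 4 digits = (1, 0, 1, 0)

v_5(a) = 2 ≥ 1, so the series converges in ℤ_5 to 1/(1 − a) = 1/(1 − 1275) = -1/1274. Expand this rational in ℤ_5: compute digits iteratively via d_i = x_i mod 5, x_{i+1} = (x_i − d_i)/5. The first 4 digits are (1, 0, 1, 0).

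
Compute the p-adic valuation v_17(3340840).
v_17(3340840) = 4

v_17(n) is the largest exponent k such that 17^k divides n. Factor out: 3340840 = 17^4 · 40. (Sign doesn't affect v_p.) So v_17(3340840) = 4.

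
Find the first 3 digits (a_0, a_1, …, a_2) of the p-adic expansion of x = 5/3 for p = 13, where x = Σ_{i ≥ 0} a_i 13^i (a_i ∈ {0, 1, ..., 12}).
(a_0, …, a_2) = (6, 4, 4)

v_13(5/3) = 0 (numerator and denominator both coprime to 13), so x ∈ ℤ_13^×. Compute digits iteratively via a_i = x_i mod 13, x_{i+1} = (x_i − a_i)/13, with x_0 = x:
  x_0 = 5/3;  a_0 = 6;  x_1 = (x_0 − 6)/13 = -1/3
  x_1 = -1/3;  a_1 = 4;  x_2 = (x_1 − 4)/13 = -1/3
  x_2 = -1/3;  a_2 = 4;  x_3 = (x_2 − 4)/13 = -1/3
Digits: (6, 4, 4).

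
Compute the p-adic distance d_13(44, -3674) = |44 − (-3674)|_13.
d_13(44, -3674) = 1/169

Step 1 — x − y = 44 − (-3674) = 3718. Step 2 — v_13(3718) = 2 (factor: 3718 = (13^2 · 22); the sign does not affect v_p). Step 3 — |x − y|_13 = 13^{-2} = 1/169.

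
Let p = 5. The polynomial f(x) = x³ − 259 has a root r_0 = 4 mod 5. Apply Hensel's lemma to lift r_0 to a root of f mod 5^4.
r_3 = 444 (mod 625)

Hensel: r_{i+1} = r_i − f(r_i)/f′(r_i) mod 5^{i+2}, where f′(x) = 3x². Iterate:
  r_0 = 4 (mod 5)
  r_1 = 19 (mod 25)
  r_2 = 69 (mod 125)
  r_3 = 444 (mod 625)
Final: r = 444 with f(r) ≡ 0 mod 5^4.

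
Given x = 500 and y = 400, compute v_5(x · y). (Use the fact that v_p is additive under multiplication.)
v_5(200000) = 5

v_p(x) = 3 (factor: 500 = 5^3 · 4); v_p(y) = 2 (factor: 400 = 5^2 · 16). Additivity: v_p(xy) = v_p(x) + v_p(y) = 3 + 2 = 5. (Direct check: xy = 200000 = 5^5 · (64).)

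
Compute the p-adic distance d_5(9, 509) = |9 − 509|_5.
d_5(9, 509) = 1/125

Step 1 — x − y = 9 − 509 = -500. Step 2 — v_5(-500) = 3 (factor: -500 = −(5^3 · 4); the sign does not affect v_p). Step 3 — |x − y|_5 = 5^{-3} = 1/125.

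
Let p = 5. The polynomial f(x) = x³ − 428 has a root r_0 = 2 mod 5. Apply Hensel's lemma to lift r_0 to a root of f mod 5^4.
r_3 = 362 (mod 625)

Hensel: r_{i+1} = r_i − f(r_i)/f′(r_i) mod 5^{i+2}, where f′(x) = 3x². Iterate:
  r_0 = 2 (mod 5)
  r_1 = 12 (mod 25)
  r_2 = 112 (mod 125)
  r_3 = 362 (mod 625)
Final: r = 362 with f(r) ≡ 0 mod 5^4.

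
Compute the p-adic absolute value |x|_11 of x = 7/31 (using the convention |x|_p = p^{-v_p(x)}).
|7/31|_11 = 1

Step 1 — compute v_11(x) by factoring powers of 11 out of the numerator and denominator: v_11(7/31) = 0. Step 2 — apply |x|_p = p^{-v_p(x)} = 11^{0} = 1.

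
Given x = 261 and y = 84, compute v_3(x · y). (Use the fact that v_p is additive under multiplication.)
v_3(21924) = 3

v_p(x) = 2 (factor: 261 = 3^2 · 29); v_p(y) = 1 (factor: 84 = 3^1 · 28). Additivity: v_p(xy) = v_p(x) + v_p(y) = 2 + 1 = 3. (Direct check: xy = 21924 = 3^3 · (812).)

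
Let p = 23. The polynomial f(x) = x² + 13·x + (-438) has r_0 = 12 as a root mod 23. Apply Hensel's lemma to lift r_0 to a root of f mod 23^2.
r_1 = 173 (mod 529)

Hensel: r_{i+1} = r_i − f(r_i)·(f′(r_i))^{-1} mod 23^{i+2}, f′(x) = 2x + 13. Iterate:
  r_0 = 12 (mod 23)
  r_1 = 173 (mod 529)
Final: r = 173 satisfies f(r) ≡ 0 mod 23^2.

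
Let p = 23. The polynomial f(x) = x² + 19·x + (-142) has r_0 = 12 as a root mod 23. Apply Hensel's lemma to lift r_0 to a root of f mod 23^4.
r_3 = 248366 (mod 279841)

Hensel: r_{i+1} = r_i − f(r_i)·(f′(r_i))^{-1} mod 23^{i+2}, f′(x) = 2x + 19. Iterate:
  r_0 = 12 (mod 23)
  r_1 = 265 (mod 529)
  r_2 = 5026 (mod 12167)
  r_3 = 248366 (mod 279841)
Final: r = 248366 satisfies f(r) ≡ 0 mod 23^4.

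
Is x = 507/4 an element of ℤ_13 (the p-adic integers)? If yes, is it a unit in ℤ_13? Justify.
x ∈ ℤ_13 but not a unit; v_13(x) = 2 > 0

ℤ_13 = {x ∈ ℚ_13 : v_13(x) ≥ 0} and ℤ_13^× = {x ∈ ℤ_13 : v_13(x) = 0}. Here v_13(507/4) = v_13(num) − v_13(den) = 2; compare against these criteria.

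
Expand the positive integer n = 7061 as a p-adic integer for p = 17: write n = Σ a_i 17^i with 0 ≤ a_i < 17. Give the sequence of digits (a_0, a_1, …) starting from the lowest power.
(a_0, a_1, …) = (6, 7, 7, 1)

Repeated division by 17 gives the digits low-to-high: 7061 = 6 + 7·17^1 + 7·17^2 + 1·17^3. Digit sequence: (6, 7, 7, 1).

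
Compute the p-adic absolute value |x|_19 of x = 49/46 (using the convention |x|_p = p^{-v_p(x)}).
|49/46|_19 = 1

Step 1 — compute v_19(x) by factoring powers of 19 out of the numerator and denominator: v_19(49/46) = 0. Step 2 — apply |x|_p = p^{-v_p(x)} = 19^{0} = 1.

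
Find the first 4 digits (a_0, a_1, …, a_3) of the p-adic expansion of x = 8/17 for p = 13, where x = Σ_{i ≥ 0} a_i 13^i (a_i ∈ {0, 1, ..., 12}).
(a_0, …, a_3) = (2, 6, 11, 6)

v_13(8/17) = 0 (numerator and denominator both coprime to 13), so x ∈ ℤ_13^×. Compute digits iteratively via a_i = x_i mod 13, x_{i+1} = (x_i − a_i)/13, with x_0 = x:
  x_0 = 8/17;  a_0 = 2;  x_1 = (x_0 − 2)/13 = -2/17
  x_1 = -2/17;  a_1 = 6;  x_2 = (x_1 − 6)/13 = -8/17
  x_2 = -8/17;  a_2 = 11;  x_3 = (x_2 − 11)/13 = -15/17
  x_3 = -15/17;  a_3 = 6;  x_4 = (x_3 − 6)/13 = -9/17
Digits: (2, 6, 11, 6).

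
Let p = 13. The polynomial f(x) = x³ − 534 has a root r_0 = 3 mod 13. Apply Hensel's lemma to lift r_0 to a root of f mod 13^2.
r_1 = 3 (mod 169)

Hensel: r_{i+1} = r_i − f(r_i)/f′(r_i) mod 13^{i+2}, where f′(x) = 3x². Iterate:
  r_0 = 3 (mod 13)
  r_1 = 3 (mod 169)
Final: r = 3 with f(r) ≡ 0 mod 13^2.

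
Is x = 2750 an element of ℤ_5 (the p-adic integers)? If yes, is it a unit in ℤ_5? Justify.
x ∈ ℤ_5 but not a unit; v_5(x) = 3 > 0

ℤ_5 = {x ∈ ℚ_5 : v_5(x) ≥ 0} and ℤ_5^× = {x ∈ ℤ_5 : v_5(x) = 0}. Here v_5(2750) = v_5(num) − v_5(den) = 3; compare against these criteria.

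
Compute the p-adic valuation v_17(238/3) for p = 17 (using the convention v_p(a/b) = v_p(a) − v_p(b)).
v_17(238/3) = 1

Factor powers of 17 from the numerator and denominator of the reduced fraction: 238 = 17^1 · 14 and 3 = 17^0 · 3. Apply v_p(a/b) = v_p(a) − v_p(b): v_17(238/3) = 1 − 0 = 1.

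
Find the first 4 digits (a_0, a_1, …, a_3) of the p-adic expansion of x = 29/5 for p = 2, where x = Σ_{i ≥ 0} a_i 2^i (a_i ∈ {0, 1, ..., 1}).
(a_0, …, a_3) = (1, 0, 0, 1)

v_2(29/5) = 0 (numerator and denominator both coprime to 2), so x ∈ ℤ_2^×. Compute digits iteratively via a_i = x_i mod 2, x_{i+1} = (x_i − a_i)/2, with x_0 = x:
  x_0 = 29/5;  a_0 = 1;  x_1 = (x_0 − 1)/2 = 12/5
  x_1 = 12/5;  a_1 = 0;  x_2 = (x_1 − 0)/2 = 6/5
  x_2 = 6/5;  a_2 = 0;  x_3 = (x_2 − 0)/2 = 3/5
  x_3 = 3/5;  a_3 = 1;  x_4 = (x_3 − 1)/2 = -1/5
Digits: (1, 0, 0, 1).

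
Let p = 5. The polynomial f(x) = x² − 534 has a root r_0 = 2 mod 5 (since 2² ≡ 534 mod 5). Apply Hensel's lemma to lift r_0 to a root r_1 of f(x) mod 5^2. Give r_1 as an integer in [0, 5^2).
r_1 = 22 (mod 25)

Hensel's recurrence: r_{i+1} = r_i − f(r_i)·(f′(r_i))^{-1} mod 5^{i+2}, with f′(x) = 2x. Iterate:
  r_0 = 2 (mod 5)
  r_1 = 22 (mod 25)
Final: r_1 = 22, and one checks f(r_1) ≡ 0 mod 5^2.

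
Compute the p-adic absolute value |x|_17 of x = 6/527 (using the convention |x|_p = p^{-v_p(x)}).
|6/527|_17 = 17

Step 1 — compute v_17(x) by factoring powers of 17 out of the numerator and denominator: v_17(6/527) = -1. Step 2 — apply |x|_p = p^{-v_p(x)} = 17^{1} = 17.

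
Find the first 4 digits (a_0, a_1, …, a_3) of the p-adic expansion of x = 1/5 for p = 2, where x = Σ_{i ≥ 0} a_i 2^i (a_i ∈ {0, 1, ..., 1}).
(a_0, …, a_3) = (1, 0, 1, 1)

v_2(1/5) = 0 (numerator and denominator both coprime to 2), so x ∈ ℤ_2^×. Compute digits iteratively via a_i = x_i mod 2, x_{i+1} = (x_i − a_i)/2, with x_0 = x:
  x_0 = 1/5;  a_0 = 1;  x_1 = (x_0 − 1)/2 = -2/5
  x_1 = -2/5;  a_1 = 0;  x_2 = (x_1 − 0)/2 = -1/5
  x_2 = -1/5;  a_2 = 1;  x_3 = (x_2 − 1)/2 = -3/5
  x_3 = -3/5;  a_3 = 1;  x_4 = (x_3 − 1)/2 = -4/5
Digits: (1, 0, 1, 1).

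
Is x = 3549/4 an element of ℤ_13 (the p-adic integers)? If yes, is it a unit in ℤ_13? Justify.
x ∈ ℤ_13 but not a unit; v_13(x) = 2 > 0

ℤ_13 = {x ∈ ℚ_13 : v_13(x) ≥ 0} and ℤ_13^× = {x ∈ ℤ_13 : v_13(x) = 0}. Here v_13(3549/4) = v_13(num) − v_13(den) = 2; compare against these criteria.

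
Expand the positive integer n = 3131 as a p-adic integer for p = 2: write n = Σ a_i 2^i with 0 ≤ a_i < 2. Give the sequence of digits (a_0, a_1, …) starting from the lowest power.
(a_0, a_1, …) = (1, 1, 0, 1, 1, 1, 0, 0, 0, 0, 1, 1)

Repeated division by 2 gives the digits low-to-high: 3131 = 1 + 1·2^1 + 1·2^3 + 1·2^4 + 1·2^5 + 1·2^10 + 1·2^11. Digit sequence: (1, 1, 0, 1, 1, 1, 0, 0, 0, 0, 1, 1).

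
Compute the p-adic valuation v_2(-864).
v_2(-864) = 5

v_2(n) is the largest exponent k such that 2^k divides n. Factor out: -864 = -2^5 · 27. (Sign doesn't affect v_p.) So v_2(-864) = 5.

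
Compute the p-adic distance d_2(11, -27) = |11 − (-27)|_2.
d_2(11, -27) = 1/2

Step 1 — x − y = 11 − (-27) = 38. Step 2 — v_2(38) = 1 (factor: 38 = (2^1 · 19); the sign does not affect v_p). Step 3 — |x − y|_2 = 2^{-1} = 1/2.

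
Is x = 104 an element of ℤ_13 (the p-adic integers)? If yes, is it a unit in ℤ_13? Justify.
x ∈ ℤ_13 but not a unit; v_13(x) = 1 > 0

ℤ_13 = {x ∈ ℚ_13 : v_13(x) ≥ 0} and ℤ_13^× = {x ∈ ℤ_13 : v_13(x) = 0}. Here v_13(104) = v_13(num) − v_13(den) = 1; compare against these criteria.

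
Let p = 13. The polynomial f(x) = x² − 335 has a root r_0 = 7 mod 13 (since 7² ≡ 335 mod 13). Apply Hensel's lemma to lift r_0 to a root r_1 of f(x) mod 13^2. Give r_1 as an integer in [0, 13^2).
r_1 = 124 (mod 169)

Hensel's recurrence: r_{i+1} = r_i − f(r_i)·(f′(r_i))^{-1} mod 13^{i+2}, with f′(x) = 2x. Iterate:
  r_0 = 7 (mod 13)
  r_1 = 124 (mod 169)
Final: r_1 = 124, and one checks f(r_1) ≡ 0 mod 13^2.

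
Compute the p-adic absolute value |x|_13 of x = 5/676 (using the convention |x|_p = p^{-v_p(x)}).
|5/676|_13 = 169

Step 1 — compute v_13(x) by factoring powers of 13 out of the numerator and denominator: v_13(5/676) = -2. Step 2 — apply |x|_p = p^{-v_p(x)} = 13^{2} = 169.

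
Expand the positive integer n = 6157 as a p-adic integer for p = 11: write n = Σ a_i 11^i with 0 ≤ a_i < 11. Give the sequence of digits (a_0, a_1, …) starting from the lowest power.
(a_0, a_1, …) = (8, 9, 6, 4)

Repeated division by 11 gives the digits low-to-high: 6157 = 8 + 9·11^1 + 6·11^2 + 4·11^3. Digit sequence: (8, 9, 6, 4).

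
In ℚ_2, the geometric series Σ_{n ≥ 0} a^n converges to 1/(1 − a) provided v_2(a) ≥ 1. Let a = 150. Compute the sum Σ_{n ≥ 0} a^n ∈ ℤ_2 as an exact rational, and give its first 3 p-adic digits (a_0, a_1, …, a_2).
Σ a^n = 1/(1 − a) = -1/149;  first 3 digits = (1, 1, 0)

v_2(a) = 1 ≥ 1, so the series converges in ℤ_2 to 1/(1 − a) = 1/(1 − 150) = -1/149. Expand this rational in ℤ_2: compute digits iteratively via d_i = x_i mod 2, x_{i+1} = (x_i − d_i)/2. The first 3 digits are (1, 1, 0).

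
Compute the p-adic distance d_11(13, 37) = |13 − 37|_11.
d_11(13, 37) = 1

Step 1 — x − y = 13 − 37 = -24. Step 2 — v_11(-24) = 0 (factor: -24 = −(11^0 · 24); the sign does not affect v_p). Step 3 — |x − y|_11 = 11^{0} = 1.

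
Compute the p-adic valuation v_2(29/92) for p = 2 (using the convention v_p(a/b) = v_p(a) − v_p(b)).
v_2(29/92) = -2

Factor powers of 2 from the numerator and denominator of the reduced fraction: 29 = 2^0 · 29 and 92 = 2^2 · 23. Apply v_p(a/b) = v_p(a) − v_p(b): v_2(29/92) = 0 − 2 = -2.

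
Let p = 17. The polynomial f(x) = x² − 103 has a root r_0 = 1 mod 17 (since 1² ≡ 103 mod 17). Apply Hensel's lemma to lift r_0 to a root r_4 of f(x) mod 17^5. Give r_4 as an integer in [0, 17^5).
r_4 = 983808 (mod 1419857)

Hensel's recurrence: r_{i+1} = r_i − f(r_i)·(f′(r_i))^{-1} mod 17^{i+2}, with f′(x) = 2x. Iterate:
  r_0 = 1 (mod 17)
  r_1 = 52 (mod 289)
  r_2 = 1208 (mod 4913)
  r_3 = 65077 (mod 83521)
  r_4 = 983808 (mod 1419857)
Final: r_4 = 983808, and one checks f(r_4) ≡ 0 mod 17^5.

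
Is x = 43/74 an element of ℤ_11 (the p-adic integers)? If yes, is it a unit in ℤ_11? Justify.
x ∈ ℤ_11^× (unit); v_11(x) = 0

ℤ_11 = {x ∈ ℚ_11 : v_11(x) ≥ 0} and ℤ_11^× = {x ∈ ℤ_11 : v_11(x) = 0}. Here v_11(43/74) = v_11(num) − v_11(den) = 0; compare against these criteria.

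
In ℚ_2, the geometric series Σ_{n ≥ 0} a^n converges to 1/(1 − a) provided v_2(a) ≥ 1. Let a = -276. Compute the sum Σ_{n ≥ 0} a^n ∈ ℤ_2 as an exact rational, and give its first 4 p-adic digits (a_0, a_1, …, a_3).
Σ a^n = 1/(1 − a) = 1/277;  first 4 digits = (1, 0, 1, 1)

v_2(a) = 2 ≥ 1, so the series converges in ℤ_2 to 1/(1 − a) = 1/(1 − (-276)) = 1/277. Expand this rational in ℤ_2: compute digits iteratively via d_i = x_i mod 2, x_{i+1} = (x_i − d_i)/2. The first 4 digits are (1, 0, 1, 1).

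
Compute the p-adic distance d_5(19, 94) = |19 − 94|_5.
d_5(19, 94) = 1/25

Step 1 — x − y = 19 − 94 = -75. Step 2 — v_5(-75) = 2 (factor: -75 = −(5^2 · 3); the sign does not affect v_p). Step 3 — |x − y|_5 = 5^{-2} = 1/25.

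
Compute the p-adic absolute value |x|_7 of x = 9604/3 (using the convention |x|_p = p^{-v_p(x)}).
|9604/3|_7 = 1/2401

Step 1 — compute v_7(x) by factoring powers of 7 out of the numerator and denominator: v_7(9604/3) = 4. Step 2 — apply |x|_p = p^{-v_p(x)} = 7^{-4} = 1/2401.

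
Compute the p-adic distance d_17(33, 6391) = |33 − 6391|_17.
d_17(33, 6391) = 1/289

Step 1 — x − y = 33 − 6391 = -6358. Step 2 — v_17(-6358) = 2 (factor: -6358 = −(17^2 · 22); the sign does not affect v_p). Step 3 — |x − y|_17 = 17^{-2} = 1/289.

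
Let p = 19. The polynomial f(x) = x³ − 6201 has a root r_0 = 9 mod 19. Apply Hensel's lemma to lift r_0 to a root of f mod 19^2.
r_1 = 85 (mod 361)

Hensel: r_{i+1} = r_i − f(r_i)/f′(r_i) mod 19^{i+2}, where f′(x) = 3x². Iterate:
  r_0 = 9 (mod 19)
  r_1 = 85 (mod 361)
Final: r = 85 with f(r) ≡ 0 mod 19^2.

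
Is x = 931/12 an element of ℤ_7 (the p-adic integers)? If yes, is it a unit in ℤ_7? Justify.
x ∈ ℤ_7 but not a unit; v_7(x) = 2 > 0

ℤ_7 = {x ∈ ℚ_7 : v_7(x) ≥ 0} and ℤ_7^× = {x ∈ ℤ_7 : v_7(x) = 0}. Here v_7(931/12) = v_7(num) − v_7(den) = 2; compare against these criteria.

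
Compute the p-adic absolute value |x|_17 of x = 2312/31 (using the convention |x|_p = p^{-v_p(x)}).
|2312/31|_17 = 1/289

Step 1 — compute v_17(x) by factoring powers of 17 out of the numerator and denominator: v_17(2312/31) = 2. Step 2 — apply |x|_p = p^{-v_p(x)} = 17^{-2} = 1/289.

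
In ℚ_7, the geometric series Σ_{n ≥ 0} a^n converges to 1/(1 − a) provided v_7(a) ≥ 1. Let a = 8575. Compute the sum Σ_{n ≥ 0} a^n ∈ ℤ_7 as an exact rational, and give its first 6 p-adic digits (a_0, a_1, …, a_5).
Σ a^n = 1/(1 − a) = -1/8574;  first 6 digits = (1, 0, 0, 4, 3, 0)

v_7(a) = 3 ≥ 1, so the series converges in ℤ_7 to 1/(1 − a) = 1/(1 − 8575) = -1/8574. Expand this rational in ℤ_7: compute digits iteratively via d_i = x_i mod 7, x_{i+1} = (x_i − d_i)/7. The first 6 digits are (1, 0, 0, 4, 3, 0).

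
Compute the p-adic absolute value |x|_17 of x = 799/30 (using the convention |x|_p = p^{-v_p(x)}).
|799/30|_17 = 1/17

Step 1 — compute v_17(x) by factoring powers of 17 out of the numerator and denominator: v_17(799/30) = 1. Step 2 — apply |x|_p = p^{-v_p(x)} = 17^{-1} = 1/17.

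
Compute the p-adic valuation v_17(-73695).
v_17(-73695) = 3

v_17(n) is the largest exponent k such that 17^k divides n. Factor out: -73695 = -17^3 · 15. (Sign doesn't affect v_p.) So v_17(-73695) = 3.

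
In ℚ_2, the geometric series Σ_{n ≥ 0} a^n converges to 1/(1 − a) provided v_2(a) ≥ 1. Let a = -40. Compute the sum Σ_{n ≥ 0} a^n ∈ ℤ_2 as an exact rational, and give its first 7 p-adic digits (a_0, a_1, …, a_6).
Σ a^n = 1/(1 − a) = 1/41;  first 7 digits = (1, 0, 0, 1, 1, 0, 0)

v_2(a) = 3 ≥ 1, so the series converges in ℤ_2 to 1/(1 − a) = 1/(1 − (-40)) = 1/41. Expand this rational in ℤ_2: compute digits iteratively via d_i = x_i mod 2, x_{i+1} = (x_i − d_i)/2. The first 7 digits are (1, 0, 0, 1, 1, 0, 0).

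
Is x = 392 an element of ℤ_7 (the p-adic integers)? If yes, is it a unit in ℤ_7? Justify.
x ∈ ℤ_7 but not a unit; v_7(x) = 2 > 0

ℤ_7 = {x ∈ ℚ_7 : v_7(x) ≥ 0} and ℤ_7^× = {x ∈ ℤ_7 : v_7(x) = 0}. Here v_7(392) = v_7(num) − v_7(den) = 2; compare against these criteria.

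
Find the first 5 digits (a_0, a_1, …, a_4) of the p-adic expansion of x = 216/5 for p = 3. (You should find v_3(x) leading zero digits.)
(a_0, …, a_4) = (0, 0, 0, 1, 2)

v_3(216/5) = 3, so a_0 = ... = a_2 = 0. Factor out: x = 3^3 · u with u = 8/5 a unit in ℤ_3. Expand u iteratively via a_{v+i} = u_i mod 3, u_{i+1} = (u_i − a_{v+i})/3:
  u_0 = 8/5;  a_3 = 1;  u_1 = (u_0 − 1)/3 = 1/5
  u_1 = 1/5;  a_4 = 2;  u_2 = (u_1 − 2)/3 = -3/5
Digits: (0, 0, 0, 1, 2).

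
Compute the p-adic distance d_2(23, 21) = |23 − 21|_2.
d_2(23, 21) = 1/2

Step 1 — x − y = 23 − 21 = 2. Step 2 — v_2(2) = 1 (factor: 2 = (2^1 · 1); the sign does not affect v_p). Step 3 — |x − y|_2 = 2^{-1} = 1/2.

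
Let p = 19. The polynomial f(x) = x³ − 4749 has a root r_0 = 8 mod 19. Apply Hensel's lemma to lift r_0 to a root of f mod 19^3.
r_2 = 141 (mod 6859)

Hensel: r_{i+1} = r_i − f(r_i)/f′(r_i) mod 19^{i+2}, where f′(x) = 3x². Iterate:
  r_0 = 8 (mod 19)
  r_1 = 141 (mod 361)
  r_2 = 141 (mod 6859)
Final: r = 141 with f(r) ≡ 0 mod 19^3.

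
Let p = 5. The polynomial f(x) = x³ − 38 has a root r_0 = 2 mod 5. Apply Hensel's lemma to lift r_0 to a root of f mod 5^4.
r_3 = 392 (mod 625)

Hensel: r_{i+1} = r_i − f(r_i)/f′(r_i) mod 5^{i+2}, where f′(x) = 3x². Iterate:
  r_0 = 2 (mod 5)
  r_1 = 17 (mod 25)
  r_2 = 17 (mod 125)
  r_3 = 392 (mod 625)
Final: r = 392 with f(r) ≡ 0 mod 5^4.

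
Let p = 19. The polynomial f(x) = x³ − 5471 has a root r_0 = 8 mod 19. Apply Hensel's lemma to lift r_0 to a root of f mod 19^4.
r_3 = 21079 (mod 130321)

Hensel: r_{i+1} = r_i − f(r_i)/f′(r_i) mod 19^{i+2}, where f′(x) = 3x². Iterate:
  r_0 = 8 (mod 19)
  r_1 = 141 (mod 361)
  r_2 = 502 (mod 6859)
  r_3 = 21079 (mod 130321)
Final: r = 21079 with f(r) ≡ 0 mod 19^4.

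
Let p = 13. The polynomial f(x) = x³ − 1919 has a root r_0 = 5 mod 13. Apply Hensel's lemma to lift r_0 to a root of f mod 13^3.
r_2 = 1097 (mod 2197)

Hensel: r_{i+1} = r_i − f(r_i)/f′(r_i) mod 13^{i+2}, where f′(x) = 3x². Iterate:
  r_0 = 5 (mod 13)
  r_1 = 83 (mod 169)
  r_2 = 1097 (mod 2197)
Final: r = 1097 with f(r) ≡ 0 mod 13^3.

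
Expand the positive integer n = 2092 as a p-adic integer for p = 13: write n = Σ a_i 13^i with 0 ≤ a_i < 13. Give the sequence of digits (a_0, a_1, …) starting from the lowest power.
(a_0, a_1, …) = (12, 4, 12)

Repeated division by 13 gives the digits low-to-high: 2092 = 12 + 4·13^1 + 12·13^2. Digit sequence: (12, 4, 12).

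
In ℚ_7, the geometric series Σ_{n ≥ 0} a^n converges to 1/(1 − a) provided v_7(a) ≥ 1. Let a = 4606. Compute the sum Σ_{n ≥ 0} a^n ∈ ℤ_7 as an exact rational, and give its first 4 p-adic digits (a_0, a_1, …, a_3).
Σ a^n = 1/(1 − a) = -1/4605;  first 4 digits = (1, 0, 3, 6)

v_7(a) = 2 ≥ 1, so the series converges in ℤ_7 to 1/(1 − a) = 1/(1 − 4606) = -1/4605. Expand this rational in ℤ_7: compute digits iteratively via d_i = x_i mod 7, x_{i+1} = (x_i − d_i)/7. The first 4 digits are (1, 0, 3, 6).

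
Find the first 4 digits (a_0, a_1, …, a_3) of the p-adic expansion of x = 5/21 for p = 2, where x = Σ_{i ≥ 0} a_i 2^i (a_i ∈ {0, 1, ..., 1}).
(a_0, …, a_3) = (1, 0, 0, 0)

v_2(5/21) = 0 (numerator and denominator both coprime to 2), so x ∈ ℤ_2^×. Compute digits iteratively via a_i = x_i mod 2, x_{i+1} = (x_i − a_i)/2, with x_0 = x:
  x_0 = 5/21;  a_0 = 1;  x_1 = (x_0 − 1)/2 = -8/21
  x_1 = -8/21;  a_1 = 0;  x_2 = (x_1 − 0)/2 = -4/21
  x_2 = -4/21;  a_2 = 0;  x_3 = (x_2 − 0)/2 = -2/21
  x_3 = -2/21;  a_3 = 0;  x_4 = (x_3 − 0)/2 = -1/21
Digits: (1, 0, 0, 0).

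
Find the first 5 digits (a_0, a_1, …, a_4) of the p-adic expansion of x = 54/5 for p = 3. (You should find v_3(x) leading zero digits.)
(a_0, …, a_4) = (0, 0, 0, 1, 1)

v_3(54/5) = 3, so a_0 = ... = a_2 = 0. Factor out: x = 3^3 · u with u = 2/5 a unit in ℤ_3. Expand u iteratively via a_{v+i} = u_i mod 3, u_{i+1} = (u_i − a_{v+i})/3:
  u_0 = 2/5;  a_3 = 1;  u_1 = (u_0 − 1)/3 = -1/5
  u_1 = -1/5;  a_4 = 1;  u_2 = (u_1 − 1)/3 = -2/5
Digits: (0, 0, 0, 1, 1).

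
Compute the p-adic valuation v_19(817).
v_19(817) = 1

v_19(n) is the largest exponent k such that 19^k divides n. Factor out: 817 = 19^1 · 43. (Sign doesn't affect v_p.) So v_19(817) = 1.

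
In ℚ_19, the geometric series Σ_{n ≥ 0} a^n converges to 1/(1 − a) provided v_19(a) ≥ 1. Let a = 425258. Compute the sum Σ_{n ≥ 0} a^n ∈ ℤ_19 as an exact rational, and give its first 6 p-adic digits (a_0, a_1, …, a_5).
Σ a^n = 1/(1 − a) = -1/425257;  first 6 digits = (1, 0, 0, 5, 3, 0)

v_19(a) = 3 ≥ 1, so the series converges in ℤ_19 to 1/(1 − a) = 1/(1 − 425258) = -1/425257. Expand this rational in ℤ_19: compute digits iteratively via d_i = x_i mod 19, x_{i+1} = (x_i − d_i)/19. The first 6 digits are (1, 0, 0, 5, 3, 0).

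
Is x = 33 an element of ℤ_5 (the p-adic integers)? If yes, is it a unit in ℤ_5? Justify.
x ∈ ℤ_5^× (unit); v_5(x) = 0

ℤ_5 = {x ∈ ℚ_5 : v_5(x) ≥ 0} and ℤ_5^× = {x ∈ ℤ_5 : v_5(x) = 0}. Here v_5(33) = v_5(num) − v_5(den) = 0; compare against these criteria.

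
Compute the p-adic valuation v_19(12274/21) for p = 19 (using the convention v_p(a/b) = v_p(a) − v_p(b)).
v_19(12274/21) = 2

Factor powers of 19 from the numerator and denominator of the reduced fraction: 12274 = 19^2 · 34 and 21 = 19^0 · 21. Apply v_p(a/b) = v_p(a) − v_p(b): v_19(12274/21) = 2 − 0 = 2.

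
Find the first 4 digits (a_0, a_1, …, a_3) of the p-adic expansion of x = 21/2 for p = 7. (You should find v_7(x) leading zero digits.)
(a_0, …, a_3) = (0, 5, 3, 3)

v_7(21/2) = 1, so a_0 = ... = a_0 = 0. Factor out: x = 7^1 · u with u = 3/2 a unit in ℤ_7. Expand u iteratively via a_{v+i} = u_i mod 7, u_{i+1} = (u_i − a_{v+i})/7:
  u_0 = 3/2;  a_1 = 5;  u_1 = (u_0 − 5)/7 = -1/2
  u_1 = -1/2;  a_2 = 3;  u_2 = (u_1 − 3)/7 = -1/2
  u_2 = -1/2;  a_3 = 3;  u_3 = (u_2 − 3)/7 = -1/2
Digits: (0, 5, 3, 3).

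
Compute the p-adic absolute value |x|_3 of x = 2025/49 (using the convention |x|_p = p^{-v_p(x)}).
|2025/49|_3 = 1/81

Step 1 — compute v_3(x) by factoring powers of 3 out of the numerator and denominator: v_3(2025/49) = 4. Step 2 — apply |x|_p = p^{-v_p(x)} = 3^{-4} = 1/81.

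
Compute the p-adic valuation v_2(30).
v_2(30) = 1

v_2(n) is the largest exponent k such that 2^k divides n. Factor out: 30 = 2^1 · 15. (Sign doesn't affect v_p.) So v_2(30) = 1.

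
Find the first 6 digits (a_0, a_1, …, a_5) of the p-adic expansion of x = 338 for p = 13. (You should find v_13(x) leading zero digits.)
(a_0, …, a_5) = (0, 0, 2, 0, 0, 0)

v_13(338) = 2, so a_0 = ... = a_1 = 0. Factor out: x = 13^2 · u with u = 2 a unit in ℤ_13. Expand u iteratively via a_{v+i} = u_i mod 13, u_{i+1} = (u_i − a_{v+i})/13:
  u_0 = 2;  a_2 = 2;  u_1 = (u_0 − 2)/13 = 0
  u_1 = 0;  a_3 = 0;  u_2 = (u_1 − 0)/13 = 0
  u_2 = 0;  a_4 = 0;  u_3 = (u_2 − 0)/13 = 0
  u_3 = 0;  a_5 = 0;  u_4 = (u_3 − 0)/13 = 0
Digits: (0, 0, 2, 0, 0, 0).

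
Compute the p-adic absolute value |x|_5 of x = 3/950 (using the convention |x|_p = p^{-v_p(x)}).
|3/950|_5 = 25

Step 1 — compute v_5(x) by factoring powers of 5 out of the numerator and denominator: v_5(3/950) = -2. Step 2 — apply |x|_p = p^{-v_p(x)} = 5^{2} = 25.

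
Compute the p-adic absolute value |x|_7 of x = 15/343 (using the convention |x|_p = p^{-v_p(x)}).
|15/343|_7 = 343

Step 1 — compute v_7(x) by factoring powers of 7 out of the numerator and denominator: v_7(15/343) = -3. Step 2 — apply |x|_p = p^{-v_p(x)} = 7^{3} = 343.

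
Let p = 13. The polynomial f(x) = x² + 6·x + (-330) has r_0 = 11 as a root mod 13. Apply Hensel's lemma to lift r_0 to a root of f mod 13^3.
r_2 = 167 (mod 2197)

Hensel: r_{i+1} = r_i − f(r_i)·(f′(r_i))^{-1} mod 13^{i+2}, f′(x) = 2x + 6. Iterate:
  r_0 = 11 (mod 13)
  r_1 = 167 (mod 169)
  r_2 = 167 (mod 2197)
Final: r = 167 satisfies f(r) ≡ 0 mod 13^3.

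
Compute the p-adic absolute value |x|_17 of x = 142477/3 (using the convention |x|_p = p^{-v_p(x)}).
|142477/3|_17 = 1/4913

Step 1 — compute v_17(x) by factoring powers of 17 out of the numerator and denominator: v_17(142477/3) = 3. Step 2 — apply |x|_p = p^{-v_p(x)} = 17^{-3} = 1/4913.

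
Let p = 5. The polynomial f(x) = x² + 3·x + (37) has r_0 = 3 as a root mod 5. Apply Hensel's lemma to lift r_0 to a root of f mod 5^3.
r_2 = 8 (mod 125)

Hensel: r_{i+1} = r_i − f(r_i)·(f′(r_i))^{-1} mod 5^{i+2}, f′(x) = 2x + 3. Iterate:
  r_0 = 3 (mod 5)
  r_1 = 8 (mod 25)
  r_2 = 8 (mod 125)
Final: r = 8 satisfies f(r) ≡ 0 mod 5^3.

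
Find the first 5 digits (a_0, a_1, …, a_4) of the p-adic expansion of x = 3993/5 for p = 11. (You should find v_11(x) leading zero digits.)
(a_0, …, a_4) = (0, 0, 0, 5, 4)

v_11(3993/5) = 3, so a_0 = ... = a_2 = 0. Factor out: x = 11^3 · u with u = 3/5 a unit in ℤ_11. Expand u iteratively via a_{v+i} = u_i mod 11, u_{i+1} = (u_i − a_{v+i})/11:
  u_0 = 3/5;  a_3 = 5;  u_1 = (u_0 − 5)/11 = -2/5
  u_1 = -2/5;  a_4 = 4;  u_2 = (u_1 − 4)/11 = -2/5
Digits: (0, 0, 0, 5, 4).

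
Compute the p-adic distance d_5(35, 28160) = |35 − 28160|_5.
d_5(35, 28160) = 1/3125

Step 1 — x − y = 35 − 28160 = -28125. Step 2 — v_5(-28125) = 5 (factor: -28125 = −(5^5 · 9); the sign does not affect v_p). Step 3 — |x − y|_5 = 5^{-5} = 1/3125.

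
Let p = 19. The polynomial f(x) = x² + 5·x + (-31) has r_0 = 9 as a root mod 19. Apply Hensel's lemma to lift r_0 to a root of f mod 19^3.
r_2 = 2422 (mod 6859)

Hensel: r_{i+1} = r_i − f(r_i)·(f′(r_i))^{-1} mod 19^{i+2}, f′(x) = 2x + 5. Iterate:
  r_0 = 9 (mod 19)
  r_1 = 256 (mod 361)
  r_2 = 2422 (mod 6859)
Final: r = 2422 satisfies f(r) ≡ 0 mod 19^3.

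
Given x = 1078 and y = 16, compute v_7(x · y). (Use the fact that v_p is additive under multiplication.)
v_7(17248) = 2

v_p(x) = 2 (factor: 1078 = 7^2 · 22); v_p(y) = 0 (factor: 16 = 7^0 · 16). Additivity: v_p(xy) = v_p(x) + v_p(y) = 2 + 0 = 2. (Direct check: xy = 17248 = 7^2 · (352).)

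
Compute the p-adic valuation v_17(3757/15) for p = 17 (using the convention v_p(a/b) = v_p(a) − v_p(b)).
v_17(3757/15) = 2

Factor powers of 17 from the numerator and denominator of the reduced fraction: 3757 = 17^2 · 13 and 15 = 17^0 · 15. Apply v_p(a/b) = v_p(a) − v_p(b): v_17(3757/15) = 2 − 0 = 2.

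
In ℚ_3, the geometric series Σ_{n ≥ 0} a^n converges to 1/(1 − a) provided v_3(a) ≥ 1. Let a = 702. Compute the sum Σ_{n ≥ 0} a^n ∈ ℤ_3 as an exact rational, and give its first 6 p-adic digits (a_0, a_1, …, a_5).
Σ a^n = 1/(1 − a) = -1/701;  first 6 digits = (1, 0, 0, 2, 2, 2)

v_3(a) = 3 ≥ 1, so the series converges in ℤ_3 to 1/(1 − a) = 1/(1 − 702) = -1/701. Expand this rational in ℤ_3: compute digits iteratively via d_i = x_i mod 3, x_{i+1} = (x_i − d_i)/3. The first 6 digits are (1, 0, 0, 2, 2, 2).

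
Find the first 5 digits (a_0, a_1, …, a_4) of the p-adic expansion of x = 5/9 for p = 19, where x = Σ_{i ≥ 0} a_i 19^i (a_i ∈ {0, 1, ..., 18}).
(a_0, …, a_4) = (9, 8, 8, 8, 8)

v_19(5/9) = 0 (numerator and denominator both coprime to 19), so x ∈ ℤ_19^×. Compute digits iteratively via a_i = x_i mod 19, x_{i+1} = (x_i − a_i)/19, with x_0 = x:
  x_0 = 5/9;  a_0 = 9;  x_1 = (x_0 − 9)/19 = -4/9
  x_1 = -4/9;  a_1 = 8;  x_2 = (x_1 − 8)/19 = -4/9
  x_2 = -4/9;  a_2 = 8;  x_3 = (x_2 − 8)/19 = -4/9
  x_3 = -4/9;  a_3 = 8;  x_4 = (x_3 − 8)/19 = -4/9
  x_4 = -4/9;  a_4 = 8;  x_5 = (x_4 − 8)/19 = -4/9
Digits: (9, 8, 8, 8, 8).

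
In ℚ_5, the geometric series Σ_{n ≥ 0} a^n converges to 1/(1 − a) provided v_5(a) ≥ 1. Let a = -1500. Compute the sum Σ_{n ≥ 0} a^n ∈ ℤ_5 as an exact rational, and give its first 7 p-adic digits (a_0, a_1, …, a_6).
Σ a^n = 1/(1 − a) = 1/1501;  first 7 digits = (1, 0, 0, 3, 2, 4, 3)

v_5(a) = 3 ≥ 1, so the series converges in ℤ_5 to 1/(1 − a) = 1/(1 − (-1500)) = 1/1501. Expand this rational in ℤ_5: compute digits iteratively via d_i = x_i mod 5, x_{i+1} = (x_i − d_i)/5. The first 7 digits are (1, 0, 0, 3, 2, 4, 3).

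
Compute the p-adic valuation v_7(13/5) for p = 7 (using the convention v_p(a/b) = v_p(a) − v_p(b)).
v_7(13/5) = 0

Factor powers of 7 from the numerator and denominator of the reduced fraction: 13 = 7^0 · 13 and 5 = 7^0 · 5. Apply v_p(a/b) = v_p(a) − v_p(b): v_7(13/5) = 0 − 0 = 0.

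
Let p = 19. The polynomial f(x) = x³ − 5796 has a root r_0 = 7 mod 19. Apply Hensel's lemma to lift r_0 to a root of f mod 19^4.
r_3 = 100935 (mod 130321)

Hensel: r_{i+1} = r_i − f(r_i)/f′(r_i) mod 19^{i+2}, where f′(x) = 3x². Iterate:
  r_0 = 7 (mod 19)
  r_1 = 216 (mod 361)
  r_2 = 4909 (mod 6859)
  r_3 = 100935 (mod 130321)
Final: r = 100935 with f(r) ≡ 0 mod 19^4.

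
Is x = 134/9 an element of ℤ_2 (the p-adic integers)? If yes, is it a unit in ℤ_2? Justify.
x ∈ ℤ_2 but not a unit; v_2(x) = 1 > 0

ℤ_2 = {x ∈ ℚ_2 : v_2(x) ≥ 0} and ℤ_2^× = {x ∈ ℤ_2 : v_2(x) = 0}. Here v_2(134/9) = v_2(num) − v_2(den) = 1; compare against these criteria.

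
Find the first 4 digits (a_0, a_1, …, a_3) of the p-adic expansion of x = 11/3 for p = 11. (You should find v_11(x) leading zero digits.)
(a_0, …, a_3) = (0, 4, 7, 3)

v_11(11/3) = 1, so a_0 = ... = a_0 = 0. Factor out: x = 11^1 · u with u = 1/3 a unit in ℤ_11. Expand u iteratively via a_{v+i} = u_i mod 11, u_{i+1} = (u_i − a_{v+i})/11:
  u_0 = 1/3;  a_1 = 4;  u_1 = (u_0 − 4)/11 = -1/3
  u_1 = -1/3;  a_2 = 7;  u_2 = (u_1 − 7)/11 = -2/3
  u_2 = -2/3;  a_3 = 3;  u_3 = (u_2 − 3)/11 = -1/3
Digits: (0, 4, 7, 3).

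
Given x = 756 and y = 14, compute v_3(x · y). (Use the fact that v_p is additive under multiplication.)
v_3(10584) = 3

v_p(x) = 3 (factor: 756 = 3^3 · 28); v_p(y) = 0 (factor: 14 = 3^0 · 14). Additivity: v_p(xy) = v_p(x) + v_p(y) = 3 + 0 = 3. (Direct check: xy = 10584 = 3^3 · (392).)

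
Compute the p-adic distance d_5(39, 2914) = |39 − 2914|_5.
d_5(39, 2914) = 1/125

Step 1 — x − y = 39 − 2914 = -2875. Step 2 — v_5(-2875) = 3 (factor: -2875 = −(5^3 · 23); the sign does not affect v_p). Step 3 — |x − y|_5 = 5^{-3} = 1/125.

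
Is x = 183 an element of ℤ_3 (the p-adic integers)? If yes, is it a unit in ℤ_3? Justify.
x ∈ ℤ_3 but not a unit; v_3(x) = 1 > 0

ℤ_3 = {x ∈ ℚ_3 : v_3(x) ≥ 0} and ℤ_3^× = {x ∈ ℤ_3 : v_3(x) = 0}. Here v_3(183) = v_3(num) − v_3(den) = 1; compare against these criteria.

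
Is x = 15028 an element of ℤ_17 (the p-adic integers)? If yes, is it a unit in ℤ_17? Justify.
x ∈ ℤ_17 but not a unit; v_17(x) = 2 > 0

ℤ_17 = {x ∈ ℚ_17 : v_17(x) ≥ 0} and ℤ_17^× = {x ∈ ℤ_17 : v_17(x) = 0}. Here v_17(15028) = v_17(num) − v_17(den) = 2; compare against these criteria.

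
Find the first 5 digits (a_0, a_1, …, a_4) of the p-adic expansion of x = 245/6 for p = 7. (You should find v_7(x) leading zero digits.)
(a_0, …, a_4) = (0, 0, 2, 1, 1)

v_7(245/6) = 2, so a_0 = ... = a_1 = 0. Factor out: x = 7^2 · u with u = 5/6 a unit in ℤ_7. Expand u iteratively via a_{v+i} = u_i mod 7, u_{i+1} = (u_i − a_{v+i})/7:
  u_0 = 5/6;  a_2 = 2;  u_1 = (u_0 − 2)/7 = -1/6
  u_1 = -1/6;  a_3 = 1;  u_2 = (u_1 − 1)/7 = -1/6
  u_2 = -1/6;  a_4 = 1;  u_3 = (u_2 − 1)/7 = -1/6
Digits: (0, 0, 2, 1, 1).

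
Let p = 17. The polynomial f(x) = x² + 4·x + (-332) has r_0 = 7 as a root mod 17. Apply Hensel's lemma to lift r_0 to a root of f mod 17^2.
r_1 = 262 (mod 289)

Hensel: r_{i+1} = r_i − f(r_i)·(f′(r_i))^{-1} mod 17^{i+2}, f′(x) = 2x + 4. Iterate:
  r_0 = 7 (mod 17)
  r_1 = 262 (mod 289)
Final: r = 262 satisfies f(r) ≡ 0 mod 17^2.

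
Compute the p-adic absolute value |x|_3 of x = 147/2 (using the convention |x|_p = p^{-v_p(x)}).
|147/2|_3 = 1/3

Step 1 — compute v_3(x) by factoring powers of 3 out of the numerator and denominator: v_3(147/2) = 1. Step 2 — apply |x|_p = p^{-v_p(x)} = 3^{-1} = 1/3.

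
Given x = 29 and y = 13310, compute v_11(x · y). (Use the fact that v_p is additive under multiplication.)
v_11(385990) = 3

v_p(x) = 0 (factor: 29 = 11^0 · 29); v_p(y) = 3 (factor: 13310 = 11^3 · 10). Additivity: v_p(xy) = v_p(x) + v_p(y) = 0 + 3 = 3. (Direct check: xy = 385990 = 11^3 · (290).)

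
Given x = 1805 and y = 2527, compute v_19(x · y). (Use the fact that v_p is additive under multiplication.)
v_19(4561235) = 4

v_p(x) = 2 (factor: 1805 = 19^2 · 5); v_p(y) = 2 (factor: 2527 = 19^2 · 7). Additivity: v_p(xy) = v_p(x) + v_p(y) = 2 + 2 = 4. (Direct check: xy = 4561235 = 19^4 · (35).)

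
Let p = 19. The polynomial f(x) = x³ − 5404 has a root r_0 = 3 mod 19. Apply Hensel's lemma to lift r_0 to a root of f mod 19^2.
r_1 = 269 (mod 361)

Hensel: r_{i+1} = r_i − f(r_i)/f′(r_i) mod 19^{i+2}, where f′(x) = 3x². Iterate:
  r_0 = 3 (mod 19)
  r_1 = 269 (mod 361)
Final: r = 269 with f(r) ≡ 0 mod 19^2.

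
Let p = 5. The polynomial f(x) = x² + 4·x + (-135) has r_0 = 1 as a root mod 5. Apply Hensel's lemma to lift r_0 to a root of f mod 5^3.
r_2 = 81 (mod 125)

Hensel: r_{i+1} = r_i − f(r_i)·(f′(r_i))^{-1} mod 5^{i+2}, f′(x) = 2x + 4. Iterate:
  r_0 = 1 (mod 5)
  r_1 = 6 (mod 25)
  r_2 = 81 (mod 125)
Final: r = 81 satisfies f(r) ≡ 0 mod 5^3.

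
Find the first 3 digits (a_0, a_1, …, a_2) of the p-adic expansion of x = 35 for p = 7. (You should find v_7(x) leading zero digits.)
(a_0, …, a_2) = (0, 5, 0)

v_7(35) = 1, so a_0 = ... = a_0 = 0. Factor out: x = 7^1 · u with u = 5 a unit in ℤ_7. Expand u iteratively via a_{v+i} = u_i mod 7, u_{i+1} = (u_i − a_{v+i})/7:
  u_0 = 5;  a_1 = 5;  u_1 = (u_0 − 5)/7 = 0
  u_1 = 0;  a_2 = 0;  u_2 = (u_1 − 0)/7 = 0
Digits: (0, 5, 0).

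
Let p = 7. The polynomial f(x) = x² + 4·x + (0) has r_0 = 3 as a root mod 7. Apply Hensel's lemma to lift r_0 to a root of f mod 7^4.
r_3 = 2397 (mod 2401)

Hensel: r_{i+1} = r_i − f(r_i)·(f′(r_i))^{-1} mod 7^{i+2}, f′(x) = 2x + 4. Iterate:
  r_0 = 3 (mod 7)
  r_1 = 45 (mod 49)
  r_2 = 339 (mod 343)
  r_3 = 2397 (mod 2401)
Final: r = 2397 satisfies f(r) ≡ 0 mod 7^4.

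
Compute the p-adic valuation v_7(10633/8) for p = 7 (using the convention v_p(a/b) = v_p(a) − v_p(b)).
v_7(10633/8) = 3

Factor powers of 7 from the numerator and denominator of the reduced fraction: 10633 = 7^3 · 31 and 8 = 7^0 · 8. Apply v_p(a/b) = v_p(a) − v_p(b): v_7(10633/8) = 3 − 0 = 3.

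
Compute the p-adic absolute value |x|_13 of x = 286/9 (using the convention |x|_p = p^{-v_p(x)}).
|286/9|_13 = 1/13

Step 1 — compute v_13(x) by factoring powers of 13 out of the numerator and denominator: v_13(286/9) = 1. Step 2 — apply |x|_p = p^{-v_p(x)} = 13^{-1} = 1/13.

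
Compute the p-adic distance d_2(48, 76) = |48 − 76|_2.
d_2(48, 76) = 1/4

Step 1 — x − y = 48 − 76 = -28. Step 2 — v_2(-28) = 2 (factor: -28 = −(2^2 · 7); the sign does not affect v_p). Step 3 — |x − y|_2 = 2^{-2} = 1/4.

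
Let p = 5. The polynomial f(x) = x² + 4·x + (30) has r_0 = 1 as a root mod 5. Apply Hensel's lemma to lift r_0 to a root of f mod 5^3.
r_2 = 41 (mod 125)

Hensel: r_{i+1} = r_i − f(r_i)·(f′(r_i))^{-1} mod 5^{i+2}, f′(x) = 2x + 4. Iterate:
  r_0 = 1 (mod 5)
  r_1 = 16 (mod 25)
  r_2 = 41 (mod 125)
Final: r = 41 satisfies f(r) ≡ 0 mod 5^3.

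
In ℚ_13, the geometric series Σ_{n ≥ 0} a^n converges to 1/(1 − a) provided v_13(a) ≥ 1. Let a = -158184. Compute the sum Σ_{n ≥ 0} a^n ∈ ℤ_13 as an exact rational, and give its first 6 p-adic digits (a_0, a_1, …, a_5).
Σ a^n = 1/(1 − a) = 1/158185;  first 6 digits = (1, 0, 0, 6, 7, 12)

v_13(a) = 3 ≥ 1, so the series converges in ℤ_13 to 1/(1 − a) = 1/(1 − (-158184)) = 1/158185. Expand this rational in ℤ_13: compute digits iteratively via d_i = x_i mod 13, x_{i+1} = (x_i − d_i)/13. The first 6 digits are (1, 0, 0, 6, 7, 12).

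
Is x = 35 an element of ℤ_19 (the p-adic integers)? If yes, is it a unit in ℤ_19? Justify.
x ∈ ℤ_19^× (unit); v_19(x) = 0

ℤ_19 = {x ∈ ℚ_19 : v_19(x) ≥ 0} and ℤ_19^× = {x ∈ ℤ_19 : v_19(x) = 0}. Here v_19(35) = v_19(num) − v_19(den) = 0; compare against these criteria.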